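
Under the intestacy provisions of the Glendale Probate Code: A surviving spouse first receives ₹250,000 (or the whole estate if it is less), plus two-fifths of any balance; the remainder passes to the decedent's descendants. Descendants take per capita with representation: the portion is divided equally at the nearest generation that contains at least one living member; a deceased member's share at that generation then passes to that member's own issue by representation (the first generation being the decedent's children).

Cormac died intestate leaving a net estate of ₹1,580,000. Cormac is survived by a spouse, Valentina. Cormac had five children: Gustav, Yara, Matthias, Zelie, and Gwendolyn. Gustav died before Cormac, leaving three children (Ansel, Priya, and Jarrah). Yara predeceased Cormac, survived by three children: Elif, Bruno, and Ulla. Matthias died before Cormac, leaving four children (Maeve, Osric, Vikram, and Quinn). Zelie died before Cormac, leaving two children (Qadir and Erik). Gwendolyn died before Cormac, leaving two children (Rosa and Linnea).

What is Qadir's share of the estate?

Valentina first takes ₹250,000, leaving a balance of ₹1,330,000. Valentina then takes two-fifths of the balance (₹532,000), for a total of ₹782,000. The remaining ₹798,000 passes to the descendants.
No child survives, so the initial division is made at the grandchildren's generation.
The descendants' portion (₹798,000) is divided into 14 shares of ₹57,000: Ansel, Priya, Jarrah, Elif, Bruno, Ulla, Maeve, Osric, Vikram, Quinn, Qadir, Erik, Rosa, and Linnea each take ₹57,000.

Qadir receives ₹57,000.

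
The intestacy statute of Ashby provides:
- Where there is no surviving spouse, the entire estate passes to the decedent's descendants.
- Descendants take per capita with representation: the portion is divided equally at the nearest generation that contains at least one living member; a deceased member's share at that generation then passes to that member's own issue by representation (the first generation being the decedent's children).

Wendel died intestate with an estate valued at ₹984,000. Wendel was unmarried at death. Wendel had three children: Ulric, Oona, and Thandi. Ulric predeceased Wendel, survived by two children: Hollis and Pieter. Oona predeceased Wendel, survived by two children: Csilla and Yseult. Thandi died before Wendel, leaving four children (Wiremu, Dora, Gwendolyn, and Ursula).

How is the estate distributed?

The entire ₹984,000 passes to the descendants.
No child survives, so the initial division is made at the grandchildren's generation.
That amount (₹984,000) is divided into 8 shares of ₹123,000: Hollis, Pieter, Csilla, Yseult, Wiremu, Dora, Gwendolyn, and Ursula each take ₹123,000.

Hollis: ₹123,000; Pieter: ₹123,000; Csilla: ₹123,000; Yseult: ₹123,000; Wiremu: ₹123,000; Dora: ₹123,000; Gwendolyn: ₹123,000; Ursula: ₹123,000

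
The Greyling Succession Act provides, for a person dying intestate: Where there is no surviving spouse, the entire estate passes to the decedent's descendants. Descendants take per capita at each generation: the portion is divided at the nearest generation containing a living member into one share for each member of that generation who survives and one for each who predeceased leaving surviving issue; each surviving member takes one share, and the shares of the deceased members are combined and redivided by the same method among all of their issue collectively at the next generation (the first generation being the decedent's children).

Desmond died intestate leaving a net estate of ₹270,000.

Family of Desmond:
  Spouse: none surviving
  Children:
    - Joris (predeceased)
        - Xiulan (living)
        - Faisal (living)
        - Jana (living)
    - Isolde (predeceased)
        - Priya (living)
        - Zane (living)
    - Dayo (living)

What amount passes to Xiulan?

Xiulan receives ₹36,000.

The entire ₹270,000 passes to the descendants.
That amount (₹270,000) is divided at the children's generation into 3 shares of ₹90,000. Dayo takes ₹90,000. The 2 shares of the deceased (Joris and Isolde) are combined into a pool of ₹180,000.
That pool (₹180,000) is divided at the grandchildren's generation equally among Xiulan, Faisal, Jana, Priya, and Zane: ₹36,000 each.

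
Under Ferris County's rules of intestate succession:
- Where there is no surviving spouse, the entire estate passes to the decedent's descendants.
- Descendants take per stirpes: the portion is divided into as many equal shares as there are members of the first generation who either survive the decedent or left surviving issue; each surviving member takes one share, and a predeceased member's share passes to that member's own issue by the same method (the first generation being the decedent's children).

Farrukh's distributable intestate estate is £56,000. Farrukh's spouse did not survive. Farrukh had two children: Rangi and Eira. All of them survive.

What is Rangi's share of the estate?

Rangi receives £28,000.

The entire £56,000 passes to the descendants.
That amount (£56,000) is divided into 2 shares of £28,000: Rangi and Eira each take £28,000.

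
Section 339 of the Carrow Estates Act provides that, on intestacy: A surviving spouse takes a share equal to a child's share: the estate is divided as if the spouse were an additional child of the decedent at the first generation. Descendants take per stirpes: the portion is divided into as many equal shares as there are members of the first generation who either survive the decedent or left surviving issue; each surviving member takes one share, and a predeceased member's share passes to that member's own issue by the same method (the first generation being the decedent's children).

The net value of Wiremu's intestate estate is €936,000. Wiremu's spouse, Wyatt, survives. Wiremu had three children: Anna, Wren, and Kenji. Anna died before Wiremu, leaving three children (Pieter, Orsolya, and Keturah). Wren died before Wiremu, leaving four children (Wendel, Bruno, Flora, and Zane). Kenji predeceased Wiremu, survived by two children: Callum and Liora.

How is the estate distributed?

Wyatt: €234,000; Pieter: €78,000; Orsolya: €78,000; Keturah: €78,000; Wendel: €58,500; Bruno: €58,500; Flora: €58,500; Zane: €58,500; Callum: €117,000; Liora: €117,000

The spouse counts as an additional share at the children's level, so there are 4 primary shares of €234,000. Wyatt takes one such share (€234,000).
The children's combined portion (€702,000) is divided into 3 shares of €234,000: Anna's €234,000 share passes to Anna's issue; Wren's €234,000 share passes to Wren's issue; Kenji's €234,000 share passes to Kenji's issue.
Anna's share (€234,000) is divided into 3 shares of €78,000: Pieter, Orsolya, and Keturah each take €78,000.
Wren's share (€234,000) is divided into 4 shares of €58,500: Wendel, Bruno, Flora, and Zane each take €58,500.
Kenji's share (€234,000) is divided into 2 shares of €117,000: Callum and Liora each take €117,000.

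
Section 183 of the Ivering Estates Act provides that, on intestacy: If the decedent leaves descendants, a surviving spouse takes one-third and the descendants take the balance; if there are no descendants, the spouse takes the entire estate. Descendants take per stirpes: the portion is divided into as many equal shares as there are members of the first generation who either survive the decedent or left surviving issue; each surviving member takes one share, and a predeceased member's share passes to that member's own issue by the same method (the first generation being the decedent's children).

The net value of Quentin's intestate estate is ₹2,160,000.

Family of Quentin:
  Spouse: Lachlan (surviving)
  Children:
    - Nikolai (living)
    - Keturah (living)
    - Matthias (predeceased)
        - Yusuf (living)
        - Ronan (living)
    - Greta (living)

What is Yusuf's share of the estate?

Lachlan takes one-third of ₹2,160,000 = ₹720,000. The remaining ₹1,440,000 passes to the descendants.
The descendants' portion (₹1,440,000) is divided into 4 shares of ₹360,000: Nikolai, Keturah, and Greta each take ₹360,000; Matthias's ₹360,000 share passes to Matthias's issue.
Matthias's share (₹360,000) is divided into 2 shares of ₹180,000: Yusuf and Ronan each take ₹180,000.

Yusuf receives ₹180,000.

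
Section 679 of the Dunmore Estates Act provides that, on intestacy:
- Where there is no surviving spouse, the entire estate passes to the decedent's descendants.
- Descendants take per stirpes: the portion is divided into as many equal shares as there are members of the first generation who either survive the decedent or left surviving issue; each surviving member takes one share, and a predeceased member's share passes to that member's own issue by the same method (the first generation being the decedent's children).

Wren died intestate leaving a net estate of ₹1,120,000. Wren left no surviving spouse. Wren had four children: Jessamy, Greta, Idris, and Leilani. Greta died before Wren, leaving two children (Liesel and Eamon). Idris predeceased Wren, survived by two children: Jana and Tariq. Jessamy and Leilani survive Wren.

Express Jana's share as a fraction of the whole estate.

Jana receives 1/8 of the estate.

The entire ₹1,120,000 passes to the descendants.
That amount (₹1,120,000) is divided into 4 shares of ₹280,000: Jessamy and Leilani each take ₹280,000; Greta's ₹280,000 share passes to Greta's issue; Idris's ₹280,000 share passes to Idris's issue.
Greta's share (₹280,000) is divided into 2 shares of ₹140,000: Liesel and Eamon each take ₹140,000.
Idris's share (₹280,000) is divided into 2 shares of ₹140,000: Jana and Tariq each take ₹140,000.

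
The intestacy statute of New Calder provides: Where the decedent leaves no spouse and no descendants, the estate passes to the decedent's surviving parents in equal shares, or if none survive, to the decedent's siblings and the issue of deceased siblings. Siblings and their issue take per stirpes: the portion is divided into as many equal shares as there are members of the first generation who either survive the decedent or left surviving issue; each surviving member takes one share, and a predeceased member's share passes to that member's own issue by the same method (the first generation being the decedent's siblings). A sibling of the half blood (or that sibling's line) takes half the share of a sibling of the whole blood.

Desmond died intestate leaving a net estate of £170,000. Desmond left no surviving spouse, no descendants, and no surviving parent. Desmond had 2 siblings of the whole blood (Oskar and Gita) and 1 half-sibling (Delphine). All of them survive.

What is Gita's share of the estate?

The entire £170,000 passes to the siblings and their issue.
Counting each half-blood sibling's line as half a unit, there are 5/2 units in £170,000, so one unit is £68,000. Whole-blood lines (Oskar and Gita) take £68,000 each; half-blood lines (Delphine) take £34,000 each.

Gita receives £68,000.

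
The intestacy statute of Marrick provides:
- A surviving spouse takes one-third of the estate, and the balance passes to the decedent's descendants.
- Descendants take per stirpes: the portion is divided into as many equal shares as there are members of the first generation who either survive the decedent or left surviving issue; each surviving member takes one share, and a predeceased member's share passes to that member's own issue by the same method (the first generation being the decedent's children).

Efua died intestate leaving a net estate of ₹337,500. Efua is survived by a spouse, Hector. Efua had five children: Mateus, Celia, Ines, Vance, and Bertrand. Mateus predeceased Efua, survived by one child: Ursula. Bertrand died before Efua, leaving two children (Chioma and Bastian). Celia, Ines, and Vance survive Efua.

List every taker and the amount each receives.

Hector: ₹112,500; Ursula: ₹45,000; Celia: ₹45,000; Ines: ₹45,000; Vance: ₹45,000; Chioma: ₹22,500; Bastian: ₹22,500

Hector takes one-third of ₹337,500 = ₹112,500. The remaining ₹225,000 passes to the descendants.
The descendants' portion (₹225,000) is divided into 5 shares of ₹45,000: Celia, Ines, and Vance each take ₹45,000; Mateus's ₹45,000 share passes to Mateus's issue; Bertrand's ₹45,000 share passes to Bertrand's issue.
Mateus's share (₹45,000) passes entirely to Ursula.
Bertrand's share (₹45,000) is divided into 2 shares of ₹22,500: Chioma and Bastian each take ₹22,500.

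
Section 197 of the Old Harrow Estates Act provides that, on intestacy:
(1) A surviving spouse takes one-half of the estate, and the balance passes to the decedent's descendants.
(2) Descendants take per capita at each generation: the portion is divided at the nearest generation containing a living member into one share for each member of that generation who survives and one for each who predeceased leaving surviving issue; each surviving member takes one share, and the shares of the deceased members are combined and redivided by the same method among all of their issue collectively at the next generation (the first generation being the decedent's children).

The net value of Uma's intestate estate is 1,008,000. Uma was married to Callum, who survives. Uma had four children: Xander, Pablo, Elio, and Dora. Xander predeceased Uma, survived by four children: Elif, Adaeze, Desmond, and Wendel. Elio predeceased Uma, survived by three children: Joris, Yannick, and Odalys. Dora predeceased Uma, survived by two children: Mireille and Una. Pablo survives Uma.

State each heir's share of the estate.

Callum takes one-half of 1,008,000 = 504,000. The remaining 504,000 passes to the descendants.
The descendants' portion (504,000) is divided at the children's generation into 4 shares of 126,000. Pablo takes 126,000. The 3 shares of the deceased (Xander, Elio, and Dora) are combined into a pool of 378,000.
That pool (378,000) is divided at the grandchildren's generation equally among Elif, Adaeze, Desmond, Wendel, Joris, Yannick, Odalys, Mireille, and Una: 42,000 each.

Callum: 504,000; Elif: 42,000; Adaeze: 42,000; Desmond: 42,000; Wendel: 42,000; Pablo: 126,000; Joris: 42,000; Yannick: 42,000; Odalys: 42,000; Mireille: 42,000; Una: 42,000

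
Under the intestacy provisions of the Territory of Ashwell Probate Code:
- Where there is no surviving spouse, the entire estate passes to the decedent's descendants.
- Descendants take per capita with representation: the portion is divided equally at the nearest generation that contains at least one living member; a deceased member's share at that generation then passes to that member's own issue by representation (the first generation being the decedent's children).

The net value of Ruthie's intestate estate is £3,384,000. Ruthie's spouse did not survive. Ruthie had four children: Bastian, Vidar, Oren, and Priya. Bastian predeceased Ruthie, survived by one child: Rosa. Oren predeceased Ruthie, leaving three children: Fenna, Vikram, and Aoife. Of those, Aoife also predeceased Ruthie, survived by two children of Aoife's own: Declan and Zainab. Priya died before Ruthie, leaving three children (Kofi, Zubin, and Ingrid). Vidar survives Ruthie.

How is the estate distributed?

Rosa: £846,000; Vidar: £846,000; Fenna: £282,000; Vikram: £282,000; Declan: £141,000; Zainab: £141,000; Kofi: £282,000; Zubin: £282,000; Ingrid: £282,000

The entire £3,384,000 passes to the descendants.
That amount (£3,384,000) is divided into 4 shares of £846,000: Vidar takes £846,000; Bastian's £846,000 share passes to Bastian's issue; Oren's £846,000 share passes to Oren's issue; Priya's £846,000 share passes to Priya's issue.
Bastian's share (£846,000) passes entirely to Rosa.
Oren's share (£846,000) is divided into 3 shares of £282,000: Fenna and Vikram each take £282,000; Aoife's £282,000 share passes to Aoife's issue.
Aoife's share (£282,000) is divided into 2 shares of £141,000: Declan and Zainab each take £141,000.
Priya's share (£846,000) is divided into 3 shares of £282,000: Kofi, Zubin, and Ingrid each take £282,000.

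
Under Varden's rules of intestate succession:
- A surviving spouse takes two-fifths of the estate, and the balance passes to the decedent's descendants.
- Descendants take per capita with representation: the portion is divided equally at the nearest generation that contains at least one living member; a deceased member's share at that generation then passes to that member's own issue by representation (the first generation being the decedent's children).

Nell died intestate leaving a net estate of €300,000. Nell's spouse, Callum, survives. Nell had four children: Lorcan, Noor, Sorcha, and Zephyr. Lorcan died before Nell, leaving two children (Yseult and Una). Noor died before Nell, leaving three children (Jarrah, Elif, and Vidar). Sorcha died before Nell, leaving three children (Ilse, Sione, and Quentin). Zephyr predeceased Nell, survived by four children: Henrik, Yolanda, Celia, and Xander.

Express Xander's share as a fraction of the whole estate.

Callum takes two-fifths of €300,000 = €120,000. The remaining €180,000 passes to the descendants.
No child survives, so the initial division is made at the grandchildren's generation.
The descendants' portion (€180,000) is divided into 12 shares of €15,000: Yseult, Una, Jarrah, Elif, Vidar, Ilse, Sione, Quentin, Henrik, Yolanda, Celia, and Xander each take €15,000.

Xander receives 1/20 of the estate.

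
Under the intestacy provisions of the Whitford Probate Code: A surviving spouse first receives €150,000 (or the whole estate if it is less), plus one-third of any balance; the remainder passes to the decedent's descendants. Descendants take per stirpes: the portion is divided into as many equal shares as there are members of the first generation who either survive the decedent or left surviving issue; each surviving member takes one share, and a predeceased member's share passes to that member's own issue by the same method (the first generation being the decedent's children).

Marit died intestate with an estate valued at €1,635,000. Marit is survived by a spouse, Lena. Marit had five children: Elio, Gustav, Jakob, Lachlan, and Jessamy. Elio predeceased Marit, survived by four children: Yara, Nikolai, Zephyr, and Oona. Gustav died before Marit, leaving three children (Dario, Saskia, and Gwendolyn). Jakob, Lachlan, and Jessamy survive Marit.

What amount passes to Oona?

Oona receives €49,500.

Lena first takes €150,000, leaving a balance of €1,485,000. Lena then takes one-third of the balance (€495,000), for a total of €645,000. The remaining €990,000 passes to the descendants.
The descendants' portion (€990,000) is divided into 5 shares of €198,000: Jakob, Lachlan, and Jessamy each take €198,000; Elio's €198,000 share passes to Elio's issue; Gustav's €198,000 share passes to Gustav's issue.
Elio's share (€198,000) is divided into 4 shares of €49,500: Yara, Nikolai, Zephyr, and Oona each take €49,500.
Gustav's share (€198,000) is divided into 3 shares of €66,000: Dario, Saskia, and Gwendolyn each take €66,000.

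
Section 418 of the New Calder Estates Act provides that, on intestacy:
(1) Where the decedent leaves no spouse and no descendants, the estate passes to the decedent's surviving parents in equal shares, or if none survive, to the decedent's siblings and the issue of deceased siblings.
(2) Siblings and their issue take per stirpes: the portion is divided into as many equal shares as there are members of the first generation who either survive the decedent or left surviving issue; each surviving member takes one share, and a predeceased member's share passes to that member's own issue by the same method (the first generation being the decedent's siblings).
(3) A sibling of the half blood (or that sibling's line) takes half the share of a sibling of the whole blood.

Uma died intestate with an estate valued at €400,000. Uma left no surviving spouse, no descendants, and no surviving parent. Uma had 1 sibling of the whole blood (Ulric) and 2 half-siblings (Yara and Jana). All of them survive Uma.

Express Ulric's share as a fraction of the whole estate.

Ulric receives 1/2 of the estate.

The entire €400,000 passes to the siblings and their issue.
Counting each half-blood sibling's line as half a unit, there are 2 units in €400,000, so one unit is €200,000. Whole-blood lines (Ulric) take €200,000 each; half-blood lines (Yara and Jana) take €100,000 each.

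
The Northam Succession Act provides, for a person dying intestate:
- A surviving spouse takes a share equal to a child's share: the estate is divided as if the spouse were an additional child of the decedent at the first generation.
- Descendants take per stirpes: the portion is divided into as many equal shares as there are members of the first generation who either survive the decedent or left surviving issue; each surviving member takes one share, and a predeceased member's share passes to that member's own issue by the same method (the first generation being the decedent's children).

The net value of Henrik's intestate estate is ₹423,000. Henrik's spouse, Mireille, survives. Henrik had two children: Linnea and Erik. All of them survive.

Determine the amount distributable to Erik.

The spouse counts as an additional share at the children's level, so there are 3 primary shares of ₹141,000. Mireille takes one such share (₹141,000).
The children's combined portion (₹282,000) is divided into 2 shares of ₹141,000: Linnea and Erik each take ₹141,000.

Erik receives ₹141,000.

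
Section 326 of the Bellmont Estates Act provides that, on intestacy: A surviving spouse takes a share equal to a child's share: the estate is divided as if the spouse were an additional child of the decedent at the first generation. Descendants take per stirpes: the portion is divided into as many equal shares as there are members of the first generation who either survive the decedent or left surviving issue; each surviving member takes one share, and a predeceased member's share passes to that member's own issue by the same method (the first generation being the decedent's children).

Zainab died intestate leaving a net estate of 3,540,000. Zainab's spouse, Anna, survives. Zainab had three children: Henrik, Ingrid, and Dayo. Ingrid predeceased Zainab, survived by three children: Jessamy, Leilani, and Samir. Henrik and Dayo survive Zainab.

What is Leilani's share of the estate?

The spouse counts as an additional share at the children's level, so there are 4 primary shares of 885,000. Anna takes one such share (885,000).
The children's combined portion (2,655,000) is divided into 3 shares of 885,000: Henrik and Dayo each take 885,000; Ingrid's 885,000 share passes to Ingrid's issue.
Ingrid's share (885,000) is divided into 3 shares of 295,000: Jessamy, Leilani, and Samir each take 295,000.

Leilani receives 295,000.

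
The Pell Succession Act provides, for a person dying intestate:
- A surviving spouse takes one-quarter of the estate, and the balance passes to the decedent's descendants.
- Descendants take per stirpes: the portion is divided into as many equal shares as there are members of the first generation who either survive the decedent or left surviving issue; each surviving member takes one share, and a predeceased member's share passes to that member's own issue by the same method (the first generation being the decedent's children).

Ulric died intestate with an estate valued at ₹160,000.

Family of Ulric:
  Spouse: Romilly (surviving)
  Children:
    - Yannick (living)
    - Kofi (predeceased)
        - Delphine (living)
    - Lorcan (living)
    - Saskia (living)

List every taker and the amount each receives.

Romilly takes one-quarter of ₹160,000 = ₹40,000. The remaining ₹120,000 passes to the descendants.
The descendants' portion (₹120,000) is divided into 4 shares of ₹30,000: Yannick, Lorcan, and Saskia each take ₹30,000; Kofi's ₹30,000 share passes to Kofi's issue.
Kofi's share (₹30,000) passes entirely to Delphine.

Romilly: ₹40,000; Yannick: ₹30,000; Delphine: ₹30,000; Lorcan: ₹30,000; Saskia: ₹30,000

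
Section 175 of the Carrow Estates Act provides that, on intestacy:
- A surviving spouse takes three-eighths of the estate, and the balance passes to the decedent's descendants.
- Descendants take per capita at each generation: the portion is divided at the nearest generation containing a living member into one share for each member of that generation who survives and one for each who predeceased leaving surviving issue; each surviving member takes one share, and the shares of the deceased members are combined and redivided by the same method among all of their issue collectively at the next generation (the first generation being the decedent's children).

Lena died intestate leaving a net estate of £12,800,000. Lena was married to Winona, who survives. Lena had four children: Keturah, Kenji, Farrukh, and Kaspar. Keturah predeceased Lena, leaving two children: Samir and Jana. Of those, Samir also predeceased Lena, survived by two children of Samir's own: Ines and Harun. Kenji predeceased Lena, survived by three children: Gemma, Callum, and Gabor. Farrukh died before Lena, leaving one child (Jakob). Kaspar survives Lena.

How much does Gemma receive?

Gemma receives £1,000,000.

Winona takes three-eighths of £12,800,000 = £4,800,000. The remaining £8,000,000 passes to the descendants.
The descendants' portion (£8,000,000) is divided at the children's generation into 4 shares of £2,000,000. Kaspar takes £2,000,000. The 3 shares of the deceased (Keturah, Kenji, and Farrukh) are combined into a pool of £6,000,000.
That pool (£6,000,000) is divided at the grandchildren's generation into 6 shares of £1,000,000. Jana, Gemma, Callum, Gabor, and Jakob each take £1,000,000. The remaining share for the deceased Samir (£1,000,000) is carried to the next generation.
That pool (£1,000,000) is divided at the great-grandchildren's generation equally among Ines and Harun: £500,000 each.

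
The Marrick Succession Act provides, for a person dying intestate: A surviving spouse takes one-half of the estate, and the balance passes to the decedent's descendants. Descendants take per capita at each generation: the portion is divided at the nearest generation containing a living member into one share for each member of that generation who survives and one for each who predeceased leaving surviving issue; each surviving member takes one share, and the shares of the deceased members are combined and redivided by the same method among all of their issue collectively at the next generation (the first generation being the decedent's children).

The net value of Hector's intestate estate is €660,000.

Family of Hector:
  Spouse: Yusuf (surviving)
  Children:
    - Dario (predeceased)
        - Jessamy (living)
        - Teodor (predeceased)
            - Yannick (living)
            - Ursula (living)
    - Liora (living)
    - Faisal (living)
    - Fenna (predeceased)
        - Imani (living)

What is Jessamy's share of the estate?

Jessamy receives €55,000.

Yusuf takes one-half of €660,000 = €330,000. The remaining €330,000 passes to the descendants.
The descendants' portion (€330,000) is divided at the children's generation into 4 shares of €82,500. Liora and Faisal each take €82,500. The 2 shares of the deceased (Dario and Fenna) are combined into a pool of €165,000.
That pool (€165,000) is divided at the grandchildren's generation into 3 shares of €55,000. Jessamy and Imani each take €55,000. The remaining share for the deceased Teodor (€55,000) is carried to the next generation.
That pool (€55,000) is divided at the great-grandchildren's generation equally among Yannick and Ursula: €27,500 each.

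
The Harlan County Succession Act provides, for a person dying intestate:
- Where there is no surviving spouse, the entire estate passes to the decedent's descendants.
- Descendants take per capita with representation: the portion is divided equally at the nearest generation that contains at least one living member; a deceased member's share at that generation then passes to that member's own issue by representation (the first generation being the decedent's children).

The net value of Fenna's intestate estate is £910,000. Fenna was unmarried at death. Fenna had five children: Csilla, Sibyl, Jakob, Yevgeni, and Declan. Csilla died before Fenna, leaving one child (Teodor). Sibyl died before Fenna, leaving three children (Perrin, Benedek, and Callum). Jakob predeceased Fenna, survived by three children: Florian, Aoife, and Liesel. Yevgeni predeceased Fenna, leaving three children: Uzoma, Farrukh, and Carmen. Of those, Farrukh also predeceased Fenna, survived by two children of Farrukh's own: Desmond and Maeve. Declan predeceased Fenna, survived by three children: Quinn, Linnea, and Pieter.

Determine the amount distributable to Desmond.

The entire £910,000 passes to the descendants.
No child survives, so the initial division is made at the grandchildren's generation.
That amount (£910,000) is divided into 13 shares of £70,000: Teodor, Perrin, Benedek, Callum, Florian, Aoife, Liesel, Uzoma, Carmen, Quinn, Linnea, and Pieter each take £70,000; Farrukh's £70,000 share passes to Farrukh's issue.
Farrukh's share (£70,000) is divided into 2 shares of £35,000: Desmond and Maeve each take £35,000.

Desmond receives £35,000.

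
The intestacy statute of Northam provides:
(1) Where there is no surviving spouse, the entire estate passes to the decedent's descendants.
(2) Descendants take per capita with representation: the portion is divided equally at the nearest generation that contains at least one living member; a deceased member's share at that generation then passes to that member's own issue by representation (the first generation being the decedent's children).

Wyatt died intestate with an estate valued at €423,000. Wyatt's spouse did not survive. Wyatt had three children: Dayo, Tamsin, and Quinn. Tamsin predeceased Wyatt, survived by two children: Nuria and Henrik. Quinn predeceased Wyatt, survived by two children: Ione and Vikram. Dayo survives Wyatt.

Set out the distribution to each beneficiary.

The entire €423,000 passes to the descendants.
That amount (€423,000) is divided into 3 shares of €141,000: Dayo takes €141,000; Tamsin's €141,000 share passes to Tamsin's issue; Quinn's €141,000 share passes to Quinn's issue.
Tamsin's share (€141,000) is divided into 2 shares of €70,500: Nuria and Henrik each take €70,500.
Quinn's share (€141,000) is divided into 2 shares of €70,500: Ione and Vikram each take €70,500.

Dayo: €141,000; Nuria: €70,500; Henrik: €70,500; Ione: €70,500; Vikram: €70,500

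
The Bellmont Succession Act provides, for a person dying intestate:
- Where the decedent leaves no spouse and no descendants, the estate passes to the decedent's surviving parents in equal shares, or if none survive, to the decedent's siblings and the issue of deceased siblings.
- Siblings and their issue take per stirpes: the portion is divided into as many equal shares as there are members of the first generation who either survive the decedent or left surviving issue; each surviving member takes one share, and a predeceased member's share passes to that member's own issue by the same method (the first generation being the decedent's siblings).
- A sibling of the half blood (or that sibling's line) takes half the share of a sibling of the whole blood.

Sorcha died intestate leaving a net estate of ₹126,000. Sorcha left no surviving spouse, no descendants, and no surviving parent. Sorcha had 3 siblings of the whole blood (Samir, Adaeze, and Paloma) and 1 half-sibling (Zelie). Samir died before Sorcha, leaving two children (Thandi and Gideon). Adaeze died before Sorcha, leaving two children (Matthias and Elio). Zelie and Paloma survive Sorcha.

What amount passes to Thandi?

The entire ₹126,000 passes to the siblings and their issue.
Counting each half-blood sibling's line as half a unit, there are 7/2 units in ₹126,000, so one unit is ₹36,000. Whole-blood lines (Samir, Adaeze, and Paloma) take ₹36,000 each; half-blood lines (Zelie) take ₹18,000 each.
Samir's share (₹36,000) is divided into 2 shares of ₹18,000: Thandi and Gideon each take ₹18,000.
Adaeze's share (₹36,000) is divided into 2 shares of ₹18,000: Matthias and Elio each take ₹18,000.

Thandi receives ₹18,000.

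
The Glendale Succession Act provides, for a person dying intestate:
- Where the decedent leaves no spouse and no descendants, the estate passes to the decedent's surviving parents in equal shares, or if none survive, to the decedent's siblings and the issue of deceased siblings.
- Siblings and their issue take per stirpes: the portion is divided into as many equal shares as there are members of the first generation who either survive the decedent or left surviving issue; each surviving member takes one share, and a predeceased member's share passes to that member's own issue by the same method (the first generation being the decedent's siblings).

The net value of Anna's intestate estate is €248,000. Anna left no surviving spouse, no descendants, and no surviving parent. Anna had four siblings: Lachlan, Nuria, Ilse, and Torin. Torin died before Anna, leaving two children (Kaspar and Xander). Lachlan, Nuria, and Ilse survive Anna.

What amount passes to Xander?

Xander receives €31,000.

The entire €248,000 passes to the siblings and their issue.
That amount (€248,000) is divided into 4 shares of €62,000: Lachlan, Nuria, and Ilse each take €62,000; Torin's €62,000 share passes to Torin's issue.
Torin's share (€62,000) is divided into 2 shares of €31,000: Kaspar and Xander each take €31,000.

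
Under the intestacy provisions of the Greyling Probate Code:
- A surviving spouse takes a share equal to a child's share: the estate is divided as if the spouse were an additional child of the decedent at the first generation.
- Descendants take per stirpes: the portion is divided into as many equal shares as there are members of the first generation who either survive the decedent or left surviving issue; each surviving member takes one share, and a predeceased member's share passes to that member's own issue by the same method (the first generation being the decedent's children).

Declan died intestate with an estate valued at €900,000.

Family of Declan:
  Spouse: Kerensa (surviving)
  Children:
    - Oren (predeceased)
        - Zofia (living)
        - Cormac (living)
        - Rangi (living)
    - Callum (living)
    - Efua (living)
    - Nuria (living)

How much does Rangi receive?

The spouse counts as an additional share at the children's level, so there are 5 primary shares of €180,000. Kerensa takes one such share (€180,000).
The children's combined portion (€720,000) is divided into 4 shares of €180,000: Callum, Efua, and Nuria each take €180,000; Oren's €180,000 share passes to Oren's issue.
Oren's share (€180,000) is divided into 3 shares of €60,000: Zofia, Cormac, and Rangi each take €60,000.

Rangi receives €60,000.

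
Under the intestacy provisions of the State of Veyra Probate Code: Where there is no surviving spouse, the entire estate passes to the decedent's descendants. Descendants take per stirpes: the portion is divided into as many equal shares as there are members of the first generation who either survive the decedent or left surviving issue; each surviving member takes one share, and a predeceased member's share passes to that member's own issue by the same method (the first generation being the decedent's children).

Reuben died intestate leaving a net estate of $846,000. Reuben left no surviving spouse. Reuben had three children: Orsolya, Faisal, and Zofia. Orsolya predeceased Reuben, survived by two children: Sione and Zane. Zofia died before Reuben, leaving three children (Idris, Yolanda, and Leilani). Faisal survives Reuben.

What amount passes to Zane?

The entire $846,000 passes to the descendants.
That amount ($846,000) is divided into 3 shares of $282,000: Faisal takes $282,000; Orsolya's $282,000 share passes to Orsolya's issue; Zofia's $282,000 share passes to Zofia's issue.
Orsolya's share ($282,000) is divided into 2 shares of $141,000: Sione and Zane each take $141,000.
Zofia's share ($282,000) is divided into 3 shares of $94,000: Idris, Yolanda, and Leilani each take $94,000.

Zane receives $141,000.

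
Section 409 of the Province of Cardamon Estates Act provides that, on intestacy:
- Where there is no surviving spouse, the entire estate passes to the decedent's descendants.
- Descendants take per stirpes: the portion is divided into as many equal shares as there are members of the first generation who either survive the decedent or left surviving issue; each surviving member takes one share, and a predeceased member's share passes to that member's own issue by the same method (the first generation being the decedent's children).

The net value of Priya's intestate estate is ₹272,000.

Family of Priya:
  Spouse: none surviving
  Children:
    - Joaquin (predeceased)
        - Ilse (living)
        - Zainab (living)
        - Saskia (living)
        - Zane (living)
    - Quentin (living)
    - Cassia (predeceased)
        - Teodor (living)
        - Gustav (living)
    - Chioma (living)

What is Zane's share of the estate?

The entire ₹272,000 passes to the descendants.
That amount (₹272,000) is divided into 4 shares of ₹68,000: Quentin and Chioma each take ₹68,000; Joaquin's ₹68,000 share passes to Joaquin's issue; Cassia's ₹68,000 share passes to Cassia's issue.
Joaquin's share (₹68,000) is divided into 4 shares of ₹17,000: Ilse, Zainab, Saskia, and Zane each take ₹17,000.
Cassia's share (₹68,000) is divided into 2 shares of ₹34,000: Teodor and Gustav each take ₹34,000.

Zane receives ₹17,000.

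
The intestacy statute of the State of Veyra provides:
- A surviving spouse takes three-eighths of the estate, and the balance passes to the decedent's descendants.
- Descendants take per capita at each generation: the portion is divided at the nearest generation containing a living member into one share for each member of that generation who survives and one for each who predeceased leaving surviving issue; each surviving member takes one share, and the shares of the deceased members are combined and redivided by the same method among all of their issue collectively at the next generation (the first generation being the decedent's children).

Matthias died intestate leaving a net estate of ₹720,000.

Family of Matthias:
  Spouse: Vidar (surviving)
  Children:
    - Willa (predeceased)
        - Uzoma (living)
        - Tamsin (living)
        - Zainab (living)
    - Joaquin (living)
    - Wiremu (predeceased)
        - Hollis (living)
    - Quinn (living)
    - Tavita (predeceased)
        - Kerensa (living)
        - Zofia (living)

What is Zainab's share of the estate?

Vidar takes three-eighths of ₹720,000 = ₹270,000. The remaining ₹450,000 passes to the descendants.
The descendants' portion (₹450,000) is divided at the children's generation into 5 shares of ₹90,000. Joaquin and Quinn each take ₹90,000. The 3 shares of the deceased (Willa, Wiremu, and Tavita) are combined into a pool of ₹270,000.
That pool (₹270,000) is divided at the grandchildren's generation equally among Uzoma, Tamsin, Zainab, Hollis, Kerensa, and Zofia: ₹45,000 each.

Zainab receives ₹45,000.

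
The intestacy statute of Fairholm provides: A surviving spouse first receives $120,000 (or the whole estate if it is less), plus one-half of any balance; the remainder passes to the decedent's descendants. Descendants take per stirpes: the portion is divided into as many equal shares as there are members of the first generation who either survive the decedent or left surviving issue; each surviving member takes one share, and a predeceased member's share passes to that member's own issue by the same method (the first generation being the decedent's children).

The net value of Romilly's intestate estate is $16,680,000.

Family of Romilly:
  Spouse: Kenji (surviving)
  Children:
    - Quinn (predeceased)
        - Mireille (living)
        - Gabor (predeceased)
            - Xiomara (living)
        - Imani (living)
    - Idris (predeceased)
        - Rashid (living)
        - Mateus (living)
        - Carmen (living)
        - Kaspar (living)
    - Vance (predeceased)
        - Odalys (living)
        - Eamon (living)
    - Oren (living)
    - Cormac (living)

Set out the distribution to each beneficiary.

Kenji first takes $120,000, leaving a balance of $16,560,000. Kenji then takes one-half of the balance ($8,280,000), for a total of $8,400,000. The remaining $8,280,000 passes to the descendants.
The descendants' portion ($8,280,000) is divided into 5 shares of $1,656,000: Oren and Cormac each take $1,656,000; Quinn's $1,656,000 share passes to Quinn's issue; Idris's $1,656,000 share passes to Idris's issue; Vance's $1,656,000 share passes to Vance's issue.
Quinn's share ($1,656,000) is divided into 3 shares of $552,000: Mireille and Imani each take $552,000; Gabor's $552,000 share passes to Gabor's issue.
Gabor's share ($552,000) passes entirely to Xiomara.
Idris's share ($1,656,000) is divided into 4 shares of $414,000: Rashid, Mateus, Carmen, and Kaspar each take $414,000.
Vance's share ($1,656,000) is divided into 2 shares of $828,000: Odalys and Eamon each take $828,000.

Kenji: $8,400,000; Mireille: $552,000; Xiomara: $552,000; Imani: $552,000; Rashid: $414,000; Mateus: $414,000; Carmen: $414,000; Kaspar: $414,000; Odalys: $828,000; Eamon: $828,000; Oren: $1,656,000; Cormac: $1,656,000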